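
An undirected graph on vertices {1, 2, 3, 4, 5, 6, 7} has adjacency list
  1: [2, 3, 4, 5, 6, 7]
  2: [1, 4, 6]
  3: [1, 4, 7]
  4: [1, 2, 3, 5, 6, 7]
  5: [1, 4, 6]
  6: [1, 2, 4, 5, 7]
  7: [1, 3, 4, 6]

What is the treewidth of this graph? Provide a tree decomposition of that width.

Treewidth 3.
One optimal decomposition is:
Bags: B1 = {1, 4, 5, 6}  B2 = {1, 4, 6, 7}  B3 = {1, 2, 4, 6}  B4 = {1, 3, 4, 7}
Tree: B1–B2, B2–B3, B2–B4

Each bag holds 4 vertices, so the decomposition has width 3, which upper-bounds the treewidth. On the other hand G contains the 4-clique {1, 3, 4, 7}. A clique must lie in a single bag of any decomposition, so no decomposition can have width below 3. The upper and lower bounds meet at 3, so that is the treewidth.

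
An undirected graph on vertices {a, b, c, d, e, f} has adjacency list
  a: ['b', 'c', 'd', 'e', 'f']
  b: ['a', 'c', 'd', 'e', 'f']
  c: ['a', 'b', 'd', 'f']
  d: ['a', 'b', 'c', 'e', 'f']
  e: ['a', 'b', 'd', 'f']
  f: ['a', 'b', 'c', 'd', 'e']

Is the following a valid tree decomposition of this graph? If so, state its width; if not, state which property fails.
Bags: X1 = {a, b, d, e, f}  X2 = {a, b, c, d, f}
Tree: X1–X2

Yes; width 4.

Every vertex of G appears in some bag (union = {a, b, c, d, e, f}); every edge is covered by a bag; and for each vertex v the set of bags containing v is connected in the bag tree. The decomposition is therefore valid. The largest bag has 5 vertices, so the width is 4.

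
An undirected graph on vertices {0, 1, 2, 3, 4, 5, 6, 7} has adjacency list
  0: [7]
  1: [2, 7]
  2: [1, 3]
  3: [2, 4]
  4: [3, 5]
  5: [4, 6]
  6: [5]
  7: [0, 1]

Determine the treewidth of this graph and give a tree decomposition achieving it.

Treewidth 1.
One such decomposition:
Bags: B1 = {5, 6}  B2 = {4, 5}  B3 = {3, 4}  B4 = {2, 3}  B5 = {1, 2}  B6 = {1, 7}  B7 = {0, 7}
Tree: B1–B2, B2–B3, B3–B4, B4–B5, B5–B6, B6–B7

Each bag holds 2 vertices, so the decomposition has width 1, which upper-bounds the treewidth. Any graph with an edge has treewidth ≥ 1, and G has the edge 6–5. The upper and lower bounds meet at 1, so that is the treewidth.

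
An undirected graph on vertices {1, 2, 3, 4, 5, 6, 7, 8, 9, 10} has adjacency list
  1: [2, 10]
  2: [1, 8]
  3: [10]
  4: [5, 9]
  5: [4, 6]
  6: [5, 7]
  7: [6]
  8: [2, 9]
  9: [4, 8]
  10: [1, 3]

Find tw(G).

1

A width-1 tree decomposition is:
Bags: B1 = {6, 7}  B2 = {5, 6}  B3 = {4, 5}  B4 = {4, 9}  B5 = {8, 9}  B6 = {2, 8}  B7 = {1, 2}  B8 = {1, 10}  B9 = {3, 10}
Tree: B1–B2, B2–B3, B3–B4, B4–B5, B5–B6, B6–B7, B7–B8, B8–B9
Each bag holds 2 vertices, so the decomposition has width 1, which upper-bounds the treewidth. Any graph with an edge has treewidth ≥ 1, and G has the edge 7–6. Hence tw(G) = 1 exactly.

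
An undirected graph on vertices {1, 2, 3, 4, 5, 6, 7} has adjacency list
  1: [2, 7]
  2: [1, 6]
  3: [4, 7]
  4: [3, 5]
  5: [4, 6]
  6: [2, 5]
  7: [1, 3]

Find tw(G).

2

A width-2 tree decomposition is:
Bags: B1 = {3, 4, 7}  B2 = {1, 4, 7}  B3 = {1, 2, 4}  B4 = {2, 4, 6}  B5 = {4, 5, 6}
Tree: B1–B2, B2–B3, B3–B4, B4–B5
Every bag has size at most 3, so the width is 3 − 1 = 2 and tw(G) ≤ 2. Since 4–3–7–1–2–6–5–4 is a cycle in G, G is not acyclic. Forests are exactly the graphs of treewidth ≤ 1, so tw(G) ≥ 2. Combining the bounds, tw(G) = 2.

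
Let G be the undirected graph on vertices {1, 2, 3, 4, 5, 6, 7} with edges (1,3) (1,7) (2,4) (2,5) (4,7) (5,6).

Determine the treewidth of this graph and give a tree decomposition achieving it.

Every bag has size at most 2, so the width is 2 − 1 = 1 and tw(G) ≤ 1. G has an edge, so its treewidth is at least 1. The upper and lower bounds meet at 1, so that is the treewidth.

Treewidth 1.
One optimal decomposition is:
Bags: B1 = {5, 6}  B2 = {2, 5}  B3 = {2, 4}  B4 = {4, 7}  B5 = {1, 7}  B6 = {1, 3}
Tree: B1–B2, B2–B3, B3–B4, B4–B5, B5–B6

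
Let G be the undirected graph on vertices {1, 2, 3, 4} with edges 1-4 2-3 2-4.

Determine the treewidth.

A width-1 tree decomposition is:
Bags: B1 = {2, 4}  B2 = {1, 4}  B3 = {2, 3}
Tree: B1–B2, B1–B3
Each bag holds 2 vertices, so the decomposition has width 1, which upper-bounds the treewidth. Any graph with an edge has treewidth ≥ 1, and G has the edge 2–4. Combining the bounds, tw(G) = 1.

1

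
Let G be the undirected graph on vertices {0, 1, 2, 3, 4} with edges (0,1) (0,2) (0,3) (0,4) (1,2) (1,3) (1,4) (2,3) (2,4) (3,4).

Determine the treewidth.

4

A width-4 tree decomposition is:
Bags: B1 = {0, 1, 2, 3, 4}
Tree: (single bag)
A single bag containing all 5 vertices is trivially a valid decomposition of width 4. For the lower bound, the 5 vertices {0, 1, 2, 3, 4} are pairwise adjacent, and any tree decomposition puts a clique entirely inside one bag — forcing width ≥ 4. Hence tw(G) = 4 exactly.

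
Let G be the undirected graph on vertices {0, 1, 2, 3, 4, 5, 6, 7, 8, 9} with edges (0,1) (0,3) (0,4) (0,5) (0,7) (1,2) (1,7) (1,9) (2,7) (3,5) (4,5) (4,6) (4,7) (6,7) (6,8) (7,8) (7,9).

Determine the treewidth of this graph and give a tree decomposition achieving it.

Every bag has size at most 3, so the width is 3 − 1 = 2 and tw(G) ≤ 2. On the other hand G contains the 3-clique {0, 3, 5}. A clique must lie in a single bag of any decomposition, so no decomposition can have width below 2. Hence tw(G) = 2 exactly.

Treewidth 2.
Bags: B1 = {0, 1, 7}  B2 = {0, 4, 7}  B3 = {1, 7, 9}  B4 = {4, 6, 7}  B5 = {0, 4, 5}  B6 = {0, 3, 5}  B7 = {6, 7, 8}  B8 = {1, 2, 7}
Tree: B1–B2, B1–B3, B2–B4, B2–B5, B5–B6, B4–B7, B3–B8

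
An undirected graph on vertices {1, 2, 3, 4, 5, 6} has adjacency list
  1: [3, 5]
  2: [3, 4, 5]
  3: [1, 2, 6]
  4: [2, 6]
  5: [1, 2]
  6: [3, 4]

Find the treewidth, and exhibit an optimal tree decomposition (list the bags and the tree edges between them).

Each bag holds 3 vertices, so the decomposition has width 2, which upper-bounds the treewidth. The edges 1–5–2–3–1 form a cycle, so G is not a tree and its treewidth is at least 2. Combining the bounds, tw(G) = 2.

Treewidth 2.
One optimal decomposition is:
Bags: B1 = {1, 3, 5}  B2 = {2, 3, 5}  B3 = {2, 3, 6}  B4 = {2, 4, 6}
Tree: B1–B2, B2–B3, B3–B4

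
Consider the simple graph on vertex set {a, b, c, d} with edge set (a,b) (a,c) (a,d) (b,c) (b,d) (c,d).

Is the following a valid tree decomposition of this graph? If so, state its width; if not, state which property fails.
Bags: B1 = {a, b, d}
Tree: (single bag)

A tree decomposition must satisfy three properties: every vertex lies in some bag; for every edge, both endpoints lie together in some bag; and for every vertex, the bags containing it form a connected subtree. Here vertex c appears in no bag, so the decomposition is invalid.

No — vertex c appears in no bag.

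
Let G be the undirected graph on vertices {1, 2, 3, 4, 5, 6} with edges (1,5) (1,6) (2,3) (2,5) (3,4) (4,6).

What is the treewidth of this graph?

2

A width-2 tree decomposition is:
Bags: B1 = {3, 4, 6}  B2 = {2, 3, 6}  B3 = {2, 5, 6}  B4 = {1, 5, 6}
Tree: B1–B2, B2–B3, B3–B4
The largest bag has 3 vertices, giving width 2; this decomposition certifies tw(G) ≤ 2. Since 6–4–3–2–5–1–6 is a cycle in G, G is not acyclic. Forests are exactly the graphs of treewidth ≤ 1, so tw(G) ≥ 2. Hence tw(G) = 2 exactly.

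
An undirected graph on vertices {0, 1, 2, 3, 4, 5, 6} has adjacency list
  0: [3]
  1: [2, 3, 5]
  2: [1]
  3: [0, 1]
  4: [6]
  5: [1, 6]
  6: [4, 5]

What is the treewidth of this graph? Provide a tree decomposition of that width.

Every bag has size at most 2, so the width is 2 − 1 = 1 and tw(G) ≤ 1. Since G has at least one edge (e.g. 1–5), it is not an edgeless graph, so tw(G) ≥ 1. Therefore the treewidth is 1.

Treewidth 1.
One such decomposition:
Bags: B1 = {1, 5}  B2 = {1, 3}  B3 = {5, 6}  B4 = {1, 2}  B5 = {4, 6}  B6 = {0, 3}
Tree: B1–B2, B1–B3, B2–B4, B3–B5, B2–B6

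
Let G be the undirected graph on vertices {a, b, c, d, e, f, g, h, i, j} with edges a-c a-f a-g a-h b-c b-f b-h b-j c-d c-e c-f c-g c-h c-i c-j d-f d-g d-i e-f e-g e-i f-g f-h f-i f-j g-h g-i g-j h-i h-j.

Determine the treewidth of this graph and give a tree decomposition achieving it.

Treewidth 4.
One such decomposition:
Bags: B1 = {c, f, g, h, j}  B2 = {c, f, g, h, i}  B3 = {c, d, f, g, i}  B4 = {c, e, f, g, i}  B5 = {b, c, f, h, j}  B6 = {a, c, f, g, h}
Tree: B1–B2, B2–B3, B2–B4, B1–B5, B1–B6

The largest bag has 5 vertices, giving width 4; this decomposition certifies tw(G) ≤ 4. For the lower bound, the 5 vertices {c, d, f, g, i} are pairwise adjacent, and any tree decomposition puts a clique entirely inside one bag — forcing width ≥ 4. Combining the bounds, tw(G) = 4.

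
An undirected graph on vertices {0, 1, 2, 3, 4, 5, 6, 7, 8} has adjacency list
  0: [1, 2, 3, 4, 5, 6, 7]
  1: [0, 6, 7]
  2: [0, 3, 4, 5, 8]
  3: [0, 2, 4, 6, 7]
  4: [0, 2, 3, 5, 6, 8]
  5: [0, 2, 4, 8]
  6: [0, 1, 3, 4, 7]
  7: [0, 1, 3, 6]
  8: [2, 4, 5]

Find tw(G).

A width-3 tree decomposition is:
Bags: B1 = {0, 3, 6, 7}  B2 = {0, 1, 6, 7}  B3 = {0, 3, 4, 6}  B4 = {0, 2, 3, 4}  B5 = {0, 2, 4, 5}  B6 = {2, 4, 5, 8}
Tree: B1–B2, B1–B3, B3–B4, B4–B5, B5–B6
The largest bag has 4 vertices, giving width 3; this decomposition certifies tw(G) ≤ 3. Conversely, {0, 1, 6, 7} is a clique of size 4, and the vertices of any clique must share a bag in every tree decomposition; so some bag has ≥ 4 vertices and tw(G) ≥ 3. Therefore the treewidth is 3.

3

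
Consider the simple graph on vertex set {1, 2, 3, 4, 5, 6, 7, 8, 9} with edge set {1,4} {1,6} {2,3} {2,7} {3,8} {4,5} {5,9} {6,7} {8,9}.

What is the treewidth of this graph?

A width-2 tree decomposition is:
Bags: B1 = {5, 8, 9}  B2 = {3, 5, 8}  B3 = {2, 3, 5}  B4 = {2, 5, 7}  B5 = {5, 6, 7}  B6 = {1, 5, 6}  B7 = {1, 4, 5}
Tree: B1–B2, B2–B3, B3–B4, B4–B5, B5–B6, B6–B7
Every bag has size at most 3, so the width is 3 − 1 = 2 and tw(G) ≤ 2. The edges 5–9–8–3–2–7–6–1–4–5 form a cycle, so G is not a tree and its treewidth is at least 2. Hence tw(G) = 2 exactly.

2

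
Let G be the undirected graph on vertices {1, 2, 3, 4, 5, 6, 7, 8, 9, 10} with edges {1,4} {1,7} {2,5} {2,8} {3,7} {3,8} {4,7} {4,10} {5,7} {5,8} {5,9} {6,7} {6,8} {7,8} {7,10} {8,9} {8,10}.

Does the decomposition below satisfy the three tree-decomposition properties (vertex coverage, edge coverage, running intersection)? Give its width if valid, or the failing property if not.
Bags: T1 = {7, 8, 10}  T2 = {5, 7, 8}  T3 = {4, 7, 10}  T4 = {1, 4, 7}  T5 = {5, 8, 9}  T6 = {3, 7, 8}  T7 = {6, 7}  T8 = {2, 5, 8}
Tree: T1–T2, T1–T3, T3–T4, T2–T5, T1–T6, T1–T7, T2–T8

A tree decomposition must satisfy three properties: every vertex lies in some bag; for every edge, both endpoints lie together in some bag; and for every vertex, the bags containing it form a connected subtree. Here edge (8,6) lies in no bag, so the decomposition is invalid.

No — edge (8,6) lies in no bag.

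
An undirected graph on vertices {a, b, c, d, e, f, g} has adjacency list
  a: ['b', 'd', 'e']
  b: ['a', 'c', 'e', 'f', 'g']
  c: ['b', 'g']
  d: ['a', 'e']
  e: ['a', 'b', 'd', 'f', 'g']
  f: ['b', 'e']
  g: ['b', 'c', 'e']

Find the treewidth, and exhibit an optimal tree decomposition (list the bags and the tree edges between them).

Each bag holds 3 vertices, so the decomposition has width 2, which upper-bounds the treewidth. On the other hand G contains the 3-clique {a, d, e}. A clique must lie in a single bag of any decomposition, so no decomposition can have width below 2. Therefore the treewidth is 2.

Treewidth 2.
One optimal decomposition is:
Bags: B1 = {b, c, g}  B2 = {b, e, g}  B3 = {a, b, e}  B4 = {b, e, f}  B5 = {a, d, e}
Tree: B1–B2, B2–B3, B3–B4, B3–B5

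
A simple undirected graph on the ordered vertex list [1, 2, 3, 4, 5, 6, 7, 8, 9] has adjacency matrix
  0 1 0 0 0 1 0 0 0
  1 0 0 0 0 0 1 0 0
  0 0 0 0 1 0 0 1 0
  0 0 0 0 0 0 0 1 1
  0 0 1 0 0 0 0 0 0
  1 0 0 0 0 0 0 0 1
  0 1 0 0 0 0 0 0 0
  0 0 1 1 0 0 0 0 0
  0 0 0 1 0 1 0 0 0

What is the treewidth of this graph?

A width-1 tree decomposition is:
Bags: B1 = {2, 7}  B2 = {1, 2}  B3 = {1, 6}  B4 = {6, 9}  B5 = {4, 9}  B6 = {4, 8}  B7 = {3, 8}  B8 = {3, 5}
Tree: B1–B2, B2–B3, B3–B4, B4–B5, B5–B6, B6–B7, B7–B8
Each bag holds 2 vertices, so the decomposition has width 1, which upper-bounds the treewidth. Since G has at least one edge (e.g. 7–2), it is not an edgeless graph, so tw(G) ≥ 1. Combining the bounds, tw(G) = 1.

1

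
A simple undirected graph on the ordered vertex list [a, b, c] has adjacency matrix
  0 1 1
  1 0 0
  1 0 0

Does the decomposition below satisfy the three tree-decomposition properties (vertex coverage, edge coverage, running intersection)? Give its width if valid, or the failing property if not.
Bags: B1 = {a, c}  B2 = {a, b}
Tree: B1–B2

Yes; width 1.

Checking the three conditions: (i) the bags cover all of {a, b, c}; (ii) for each edge, some bag contains both endpoints; (iii) the bags containing any fixed vertex form a subtree. All hold, so the decomposition is valid with width 2 − 1 = 1.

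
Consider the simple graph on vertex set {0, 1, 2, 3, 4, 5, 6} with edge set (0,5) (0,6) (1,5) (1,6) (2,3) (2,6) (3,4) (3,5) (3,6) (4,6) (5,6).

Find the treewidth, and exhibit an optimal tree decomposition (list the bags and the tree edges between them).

The largest bag has 3 vertices, giving width 2; this decomposition certifies tw(G) ≤ 2. For the lower bound, the 3 vertices {0, 5, 6} are pairwise adjacent, and any tree decomposition puts a clique entirely inside one bag — forcing width ≥ 2. Hence tw(G) = 2 exactly.

Treewidth 2.
One such decomposition:
Bags: B1 = {3, 4, 6}  B2 = {2, 3, 6}  B3 = {3, 5, 6}  B4 = {1, 5, 6}  B5 = {0, 5, 6}
Tree: B1–B2, B2–B3, B3–B4, B3–B5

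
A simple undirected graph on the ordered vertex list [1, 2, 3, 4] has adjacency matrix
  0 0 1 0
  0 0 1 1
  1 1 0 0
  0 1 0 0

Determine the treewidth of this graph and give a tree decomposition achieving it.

Treewidth 1.
Bags: B1 = {2, 4}  B2 = {2, 3}  B3 = {1, 3}
Tree: B1–B2, B2–B3

The largest bag has 2 vertices, giving width 1; this decomposition certifies tw(G) ≤ 1. Since G has at least one edge (e.g. 4–2), it is not an edgeless graph, so tw(G) ≥ 1. Hence tw(G) = 1 exactly.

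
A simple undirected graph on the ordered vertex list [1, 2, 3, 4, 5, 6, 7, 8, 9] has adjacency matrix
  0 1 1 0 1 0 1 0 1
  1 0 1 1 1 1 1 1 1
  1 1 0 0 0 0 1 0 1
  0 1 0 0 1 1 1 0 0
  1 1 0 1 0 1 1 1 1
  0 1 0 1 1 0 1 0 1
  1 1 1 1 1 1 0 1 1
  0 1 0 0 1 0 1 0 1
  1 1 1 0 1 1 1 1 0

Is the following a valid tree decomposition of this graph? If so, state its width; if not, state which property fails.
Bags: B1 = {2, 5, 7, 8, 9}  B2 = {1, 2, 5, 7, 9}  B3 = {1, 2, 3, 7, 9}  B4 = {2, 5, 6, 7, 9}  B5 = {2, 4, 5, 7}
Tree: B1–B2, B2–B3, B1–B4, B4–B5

A tree decomposition must satisfy three properties: every vertex lies in some bag; for every edge, both endpoints lie together in some bag; and for every vertex, the bags containing it form a connected subtree. Here edge (6,4) lies in no bag, so the decomposition is invalid.

No — edge (6,4) lies in no bag.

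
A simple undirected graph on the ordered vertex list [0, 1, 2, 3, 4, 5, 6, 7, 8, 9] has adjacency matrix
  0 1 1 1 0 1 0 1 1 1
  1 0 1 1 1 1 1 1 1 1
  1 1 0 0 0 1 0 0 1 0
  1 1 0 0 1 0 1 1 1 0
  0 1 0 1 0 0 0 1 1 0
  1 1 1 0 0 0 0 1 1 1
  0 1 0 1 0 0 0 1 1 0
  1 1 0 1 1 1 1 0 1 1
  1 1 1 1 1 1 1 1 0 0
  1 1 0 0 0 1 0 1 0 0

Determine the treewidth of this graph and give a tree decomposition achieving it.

Treewidth 4.
One optimal decomposition is:
Bags: B1 = {0, 1, 3, 7, 8}  B2 = {0, 1, 5, 7, 8}  B3 = {1, 3, 6, 7, 8}  B4 = {0, 1, 5, 7, 9}  B5 = {0, 1, 2, 5, 8}  B6 = {1, 3, 4, 7, 8}
Tree: B1–B2, B1–B3, B2–B4, B2–B5, B1–B6

The largest bag has 5 vertices, giving width 4; this decomposition certifies tw(G) ≤ 4. For the lower bound, the 5 vertices {0, 1, 2, 5, 8} are pairwise adjacent, and any tree decomposition puts a clique entirely inside one bag — forcing width ≥ 4. Therefore the treewidth is 4.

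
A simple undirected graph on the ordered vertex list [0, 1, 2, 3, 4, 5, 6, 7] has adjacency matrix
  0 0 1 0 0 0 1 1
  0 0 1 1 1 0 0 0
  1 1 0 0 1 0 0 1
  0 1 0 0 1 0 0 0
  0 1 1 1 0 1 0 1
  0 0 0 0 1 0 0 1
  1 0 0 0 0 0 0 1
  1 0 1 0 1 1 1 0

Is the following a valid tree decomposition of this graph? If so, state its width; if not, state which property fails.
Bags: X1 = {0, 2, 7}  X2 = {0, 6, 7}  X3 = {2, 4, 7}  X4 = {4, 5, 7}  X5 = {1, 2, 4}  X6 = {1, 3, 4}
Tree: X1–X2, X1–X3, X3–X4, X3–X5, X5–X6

Yes; width 2.

Checking the three conditions: (i) the bags cover all of {0, 1, 2, 3, 4, 5, 6, 7}; (ii) for each edge, some bag contains both endpoints; (iii) the bags containing any fixed vertex form a subtree. All hold, so the decomposition is valid with width 3 − 1 = 2.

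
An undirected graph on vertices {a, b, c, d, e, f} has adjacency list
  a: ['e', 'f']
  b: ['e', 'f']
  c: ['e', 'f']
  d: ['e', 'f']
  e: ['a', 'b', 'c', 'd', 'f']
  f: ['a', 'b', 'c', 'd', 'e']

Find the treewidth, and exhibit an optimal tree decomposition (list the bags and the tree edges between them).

Treewidth 2.
One such decomposition:
Bags: B1 = {d, e, f}  B2 = {b, e, f}  B3 = {c, e, f}  B4 = {a, e, f}
Tree: B1–B2, B1–B3, B2–B4

Every bag has size at most 3, so the width is 3 − 1 = 2 and tw(G) ≤ 2. On the other hand G contains the 3-clique {d, e, f}. A clique must lie in a single bag of any decomposition, so no decomposition can have width below 2. Therefore the treewidth is 2.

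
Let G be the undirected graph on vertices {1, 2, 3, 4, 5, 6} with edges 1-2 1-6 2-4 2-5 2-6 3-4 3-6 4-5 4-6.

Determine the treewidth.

2

A width-2 tree decomposition is:
Bags: B1 = {2, 4, 6}  B2 = {1, 2, 6}  B3 = {2, 4, 5}  B4 = {3, 4, 6}
Tree: B1–B2, B1–B3, B1–B4
Each bag holds 3 vertices, so the decomposition has width 2, which upper-bounds the treewidth. On the other hand G contains the 3-clique {1, 2, 6}. A clique must lie in a single bag of any decomposition, so no decomposition can have width below 2. The upper and lower bounds meet at 2, so that is the treewidth.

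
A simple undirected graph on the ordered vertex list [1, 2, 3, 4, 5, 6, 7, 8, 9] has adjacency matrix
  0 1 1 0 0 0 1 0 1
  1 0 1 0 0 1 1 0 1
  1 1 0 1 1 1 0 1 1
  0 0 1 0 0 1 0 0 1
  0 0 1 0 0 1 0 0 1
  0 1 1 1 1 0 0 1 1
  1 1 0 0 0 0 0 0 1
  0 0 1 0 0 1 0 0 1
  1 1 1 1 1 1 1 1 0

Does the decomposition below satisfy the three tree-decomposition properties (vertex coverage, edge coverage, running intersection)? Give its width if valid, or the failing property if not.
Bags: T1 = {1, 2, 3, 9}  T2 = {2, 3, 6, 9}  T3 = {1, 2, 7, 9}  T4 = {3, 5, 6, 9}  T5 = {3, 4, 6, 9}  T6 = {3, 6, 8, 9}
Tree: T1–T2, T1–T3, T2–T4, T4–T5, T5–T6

Every vertex of G appears in some bag (union = {1, 2, 3, 4, 5, 6, 7, 8, 9}); every edge is covered by a bag; and for each vertex v the set of bags containing v is connected in the bag tree. The decomposition is therefore valid. The largest bag has 4 vertices, so the width is 3.

Yes; width 3.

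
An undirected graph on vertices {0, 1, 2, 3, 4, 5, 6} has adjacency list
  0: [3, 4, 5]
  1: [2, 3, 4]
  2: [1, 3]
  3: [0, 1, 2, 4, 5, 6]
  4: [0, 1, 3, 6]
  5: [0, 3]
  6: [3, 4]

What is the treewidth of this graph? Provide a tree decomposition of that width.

Every bag has size at most 3, so the width is 3 − 1 = 2 and tw(G) ≤ 2. For the lower bound, the 3 vertices {1, 2, 3} are pairwise adjacent, and any tree decomposition puts a clique entirely inside one bag — forcing width ≥ 2. The upper and lower bounds meet at 2, so that is the treewidth.

Treewidth 2.
One optimal decomposition is:
Bags: B1 = {0, 3, 4}  B2 = {3, 4, 6}  B3 = {1, 3, 4}  B4 = {0, 3, 5}  B5 = {1, 2, 3}
Tree: B1–B2, B2–B3, B1–B4, B3–B5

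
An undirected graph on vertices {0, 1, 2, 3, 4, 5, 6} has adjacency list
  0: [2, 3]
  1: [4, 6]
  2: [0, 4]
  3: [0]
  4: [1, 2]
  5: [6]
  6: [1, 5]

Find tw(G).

A width-1 tree decomposition is:
Bags: B1 = {5, 6}  B2 = {1, 6}  B3 = {1, 4}  B4 = {2, 4}  B5 = {0, 2}  B6 = {0, 3}
Tree: B1–B2, B2–B3, B3–B4, B4–B5, B5–B6
Every bag has size at most 2, so the width is 2 − 1 = 1 and tw(G) ≤ 1. Since G has at least one edge (e.g. 5–6), it is not an edgeless graph, so tw(G) ≥ 1. The upper and lower bounds meet at 1, so that is the treewidth.

1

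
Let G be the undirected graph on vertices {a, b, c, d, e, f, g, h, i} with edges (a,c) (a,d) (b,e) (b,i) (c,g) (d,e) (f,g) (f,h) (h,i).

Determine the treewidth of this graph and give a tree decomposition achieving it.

The largest bag has 3 vertices, giving width 2; this decomposition certifies tw(G) ≤ 2. For the lower bound, G contains the cycle i–h–f–g–c–a–d–e–b–i, so G is not a forest; only forests have treewidth ≤ 1, hence tw(G) ≥ 2. Combining the bounds, tw(G) = 2.

Treewidth 2.
One such decomposition:
Bags: B1 = {f, h, i}  B2 = {f, g, i}  B3 = {c, g, i}  B4 = {a, c, i}  B5 = {a, d, i}  B6 = {d, e, i}  B7 = {b, e, i}
Tree: B1–B2, B2–B3, B3–B4, B4–B5, B5–B6, B6–B7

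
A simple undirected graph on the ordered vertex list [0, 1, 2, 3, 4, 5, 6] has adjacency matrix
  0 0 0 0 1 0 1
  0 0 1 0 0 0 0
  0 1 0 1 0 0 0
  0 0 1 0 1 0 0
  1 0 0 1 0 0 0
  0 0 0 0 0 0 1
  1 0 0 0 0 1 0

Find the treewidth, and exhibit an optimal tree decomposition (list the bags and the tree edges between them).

Every bag has size at most 2, so the width is 2 − 1 = 1 and tw(G) ≤ 1. Since G has at least one edge (e.g. 5–6), it is not an edgeless graph, so tw(G) ≥ 1. The upper and lower bounds meet at 1, so that is the treewidth.

Treewidth 1.
Bags: B1 = {5, 6}  B2 = {0, 6}  B3 = {0, 4}  B4 = {3, 4}  B5 = {2, 3}  B6 = {1, 2}
Tree: B1–B2, B2–B3, B3–B4, B4–B5, B5–B6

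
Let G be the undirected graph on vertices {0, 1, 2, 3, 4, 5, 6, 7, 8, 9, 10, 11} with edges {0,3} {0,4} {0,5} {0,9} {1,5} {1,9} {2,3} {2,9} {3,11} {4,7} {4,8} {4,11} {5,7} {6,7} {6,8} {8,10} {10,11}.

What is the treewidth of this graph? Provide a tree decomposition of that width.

Treewidth 3.
Bags: B1 = {1, 2, 3, 9}  B2 = {0, 1, 3, 9}  B3 = {0, 1, 3, 5}  B4 = {0, 3, 5, 11}  B5 = {0, 4, 5, 11}  B6 = {4, 5, 7, 11}  B7 = {4, 7, 10, 11}  B8 = {4, 7, 8, 10}  B9 = {6, 7, 8, 10}
Tree: B1–B2, B2–B3, B3–B4, B4–B5, B5–B6, B6–B7, B7–B8, B8–B9

Each bag holds 4 vertices, so the decomposition has width 3, which upper-bounds the treewidth. For the lower bound: the 4 vertex sets {1,2,9}, {3}, {0}, {4,5,7,11} are disjoint, each induces a connected subgraph, and every pair is joined by at least one edge of G. Contracting each set to a single vertex therefore yields K_{4} as a minor, and since treewidth is minor-monotone, tw(G) ≥ tw(K_{4}) = 3. Therefore the treewidth is 3.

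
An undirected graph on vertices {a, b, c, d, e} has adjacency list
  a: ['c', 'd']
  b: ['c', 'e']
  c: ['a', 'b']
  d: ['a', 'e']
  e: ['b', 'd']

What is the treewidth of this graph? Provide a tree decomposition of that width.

Every bag has size at most 3, so the width is 3 − 1 = 2 and tw(G) ≤ 2. For the lower bound, G contains the cycle d–e–b–c–a–d, so G is not a forest; only forests have treewidth ≤ 1, hence tw(G) ≥ 2. Hence tw(G) = 2 exactly.

Treewidth 2.
One optimal decomposition is:
Bags: B1 = {b, d, e}  B2 = {b, c, d}  B3 = {a, c, d}
Tree: B1–B2, B2–B3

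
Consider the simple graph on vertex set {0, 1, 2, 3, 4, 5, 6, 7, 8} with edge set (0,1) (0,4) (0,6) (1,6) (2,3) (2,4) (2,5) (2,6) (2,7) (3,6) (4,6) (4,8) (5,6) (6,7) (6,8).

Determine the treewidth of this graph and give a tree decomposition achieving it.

Treewidth 2.
One such decomposition:
Bags: B1 = {2, 5, 6}  B2 = {2, 4, 6}  B3 = {0, 4, 6}  B4 = {2, 3, 6}  B5 = {4, 6, 8}  B6 = {0, 1, 6}  B7 = {2, 6, 7}
Tree: B1–B2, B2–B3, B1–B4, B3–B5, B3–B6, B1–B7

Every bag has size at most 3, so the width is 3 − 1 = 2 and tw(G) ≤ 2. Conversely, {0, 1, 6} is a clique of size 3, and the vertices of any clique must share a bag in every tree decomposition; so some bag has ≥ 3 vertices and tw(G) ≥ 2. Therefore the treewidth is 2.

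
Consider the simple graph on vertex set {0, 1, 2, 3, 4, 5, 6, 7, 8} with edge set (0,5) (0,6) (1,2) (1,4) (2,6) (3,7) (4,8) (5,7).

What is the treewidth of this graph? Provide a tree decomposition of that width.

Every bag has size at most 2, so the width is 2 − 1 = 1 and tw(G) ≤ 1. Any graph with an edge has treewidth ≥ 1, and G has the edge 3–7. Combining the bounds, tw(G) = 1.

Treewidth 1.
One optimal decomposition is:
Bags: B1 = {3, 7}  B2 = {5, 7}  B3 = {0, 5}  B4 = {0, 6}  B5 = {2, 6}  B6 = {1, 2}  B7 = {1, 4}  B8 = {4, 8}
Tree: B1–B2, B2–B3, B3–B4, B4–B5, B5–B6, B6–B7, B7–B8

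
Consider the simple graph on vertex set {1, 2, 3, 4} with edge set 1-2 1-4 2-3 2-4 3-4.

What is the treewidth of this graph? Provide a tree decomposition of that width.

The largest bag has 3 vertices, giving width 2; this decomposition certifies tw(G) ≤ 2. Conversely, {1, 2, 4} is a clique of size 3, and the vertices of any clique must share a bag in every tree decomposition; so some bag has ≥ 3 vertices and tw(G) ≥ 2. Therefore the treewidth is 2.

Treewidth 2.
One such decomposition:
Bags: B1 = {2, 3, 4}  B2 = {1, 2, 4}
Tree: B1–B2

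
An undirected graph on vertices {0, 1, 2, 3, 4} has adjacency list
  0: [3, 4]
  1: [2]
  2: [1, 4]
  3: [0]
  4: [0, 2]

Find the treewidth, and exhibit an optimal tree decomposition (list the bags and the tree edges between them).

Each bag holds 2 vertices, so the decomposition has width 1, which upper-bounds the treewidth. Any graph with an edge has treewidth ≥ 1, and G has the edge 1–2. Combining the bounds, tw(G) = 1.

Treewidth 1.
Bags: B1 = {1, 2}  B2 = {2, 4}  B3 = {0, 4}  B4 = {0, 3}
Tree: B1–B2, B2–B3, B3–B4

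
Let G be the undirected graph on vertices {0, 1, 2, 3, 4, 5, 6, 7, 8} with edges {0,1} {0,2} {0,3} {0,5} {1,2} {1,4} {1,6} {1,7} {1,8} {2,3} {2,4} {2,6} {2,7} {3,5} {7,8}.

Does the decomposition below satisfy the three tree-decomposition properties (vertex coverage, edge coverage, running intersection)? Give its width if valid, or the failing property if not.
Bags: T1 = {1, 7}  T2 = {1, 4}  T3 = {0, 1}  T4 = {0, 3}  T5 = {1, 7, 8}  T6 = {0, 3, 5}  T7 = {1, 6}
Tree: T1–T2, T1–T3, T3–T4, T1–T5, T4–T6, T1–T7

A tree decomposition must satisfy three properties: every vertex lies in some bag; for every edge, both endpoints lie together in some bag; and for every vertex, the bags containing it form a connected subtree. Here vertex 2 appears in no bag, so the decomposition is invalid.

No — vertex 2 appears in no bag.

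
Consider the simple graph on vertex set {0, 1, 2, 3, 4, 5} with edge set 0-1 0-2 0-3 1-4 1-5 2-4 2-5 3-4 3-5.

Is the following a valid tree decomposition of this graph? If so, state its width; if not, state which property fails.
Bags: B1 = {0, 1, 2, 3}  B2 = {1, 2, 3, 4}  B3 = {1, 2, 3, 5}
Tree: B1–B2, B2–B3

Yes; width 3.

Checking the three conditions: (i) the bags cover all of {0, 1, 2, 3, 4, 5}; (ii) for each edge, some bag contains both endpoints; (iii) the bags containing any fixed vertex form a subtree. All hold, so the decomposition is valid with width 4 − 1 = 3.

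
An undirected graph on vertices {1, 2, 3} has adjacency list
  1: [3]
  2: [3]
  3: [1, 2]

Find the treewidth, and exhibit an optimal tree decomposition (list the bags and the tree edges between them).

Each bag holds 2 vertices, so the decomposition has width 1, which upper-bounds the treewidth. Since G has at least one edge (e.g. 1–3), it is not an edgeless graph, so tw(G) ≥ 1. Therefore the treewidth is 1.

Treewidth 1.
Bags: B1 = {1, 3}  B2 = {2, 3}
Tree: B1–B2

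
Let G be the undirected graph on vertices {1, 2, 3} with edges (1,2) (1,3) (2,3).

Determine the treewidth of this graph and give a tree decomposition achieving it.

Treewidth 2.
One such decomposition:
Bags: B1 = {1, 2, 3}
Tree: (single bag)

A single bag containing all 3 vertices is trivially a valid decomposition of width 2. For the lower bound, the 3 vertices {1, 2, 3} are pairwise adjacent, and any tree decomposition puts a clique entirely inside one bag — forcing width ≥ 2. Hence tw(G) = 2 exactly.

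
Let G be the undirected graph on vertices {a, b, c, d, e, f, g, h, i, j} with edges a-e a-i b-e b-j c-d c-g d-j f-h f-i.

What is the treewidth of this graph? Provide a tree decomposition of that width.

Every bag has size at most 2, so the width is 2 − 1 = 1 and tw(G) ≤ 1. G has an edge, so its treewidth is at least 1. Hence tw(G) = 1 exactly.

Treewidth 1.
Bags: B1 = {f, h}  B2 = {f, i}  B3 = {a, i}  B4 = {a, e}  B5 = {b, e}  B6 = {b, j}  B7 = {d, j}  B8 = {c, d}  B9 = {c, g}
Tree: B1–B2, B2–B3, B3–B4, B4–B5, B5–B6, B6–B7, B7–B8, B8–B9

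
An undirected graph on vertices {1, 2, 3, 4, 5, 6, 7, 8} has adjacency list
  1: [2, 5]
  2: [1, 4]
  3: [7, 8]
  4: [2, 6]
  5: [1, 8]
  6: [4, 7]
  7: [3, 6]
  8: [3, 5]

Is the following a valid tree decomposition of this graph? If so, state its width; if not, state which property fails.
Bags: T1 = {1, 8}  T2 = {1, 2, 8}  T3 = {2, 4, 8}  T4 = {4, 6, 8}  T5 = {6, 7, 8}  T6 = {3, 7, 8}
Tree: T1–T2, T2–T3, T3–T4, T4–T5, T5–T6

A tree decomposition must satisfy three properties: every vertex lies in some bag; for every edge, both endpoints lie together in some bag; and for every vertex, the bags containing it form a connected subtree. Here vertex 5 appears in no bag, so the decomposition is invalid.

No — vertex 5 appears in no bag.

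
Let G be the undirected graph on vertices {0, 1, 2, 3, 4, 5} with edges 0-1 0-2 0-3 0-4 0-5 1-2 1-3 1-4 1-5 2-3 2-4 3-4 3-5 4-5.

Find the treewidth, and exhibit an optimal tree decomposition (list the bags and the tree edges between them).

The largest bag has 5 vertices, giving width 4; this decomposition certifies tw(G) ≤ 4. For the lower bound, the 5 vertices {0, 1, 2, 3, 4} are pairwise adjacent, and any tree decomposition puts a clique entirely inside one bag — forcing width ≥ 4. Hence tw(G) = 4 exactly.

Treewidth 4.
Bags: B1 = {0, 1, 3, 4, 5}  B2 = {0, 1, 2, 3, 4}
Tree: B1–B2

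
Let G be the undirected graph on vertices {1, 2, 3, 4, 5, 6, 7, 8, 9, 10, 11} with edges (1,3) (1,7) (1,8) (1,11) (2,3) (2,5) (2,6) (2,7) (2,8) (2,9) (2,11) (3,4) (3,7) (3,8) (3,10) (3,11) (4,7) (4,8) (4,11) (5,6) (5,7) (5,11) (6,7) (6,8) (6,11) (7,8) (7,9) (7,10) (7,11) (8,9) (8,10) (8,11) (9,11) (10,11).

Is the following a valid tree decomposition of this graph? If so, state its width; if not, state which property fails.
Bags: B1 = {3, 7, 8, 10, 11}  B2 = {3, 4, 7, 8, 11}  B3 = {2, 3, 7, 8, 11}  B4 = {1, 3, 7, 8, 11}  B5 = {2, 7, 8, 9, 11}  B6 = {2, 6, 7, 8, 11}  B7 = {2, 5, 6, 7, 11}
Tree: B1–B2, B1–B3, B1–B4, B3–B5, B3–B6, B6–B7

Checking the three conditions: (i) the bags cover all of {1, 2, 3, 4, 5, 6, 7, 8, 9, 10, 11}; (ii) for each edge, some bag contains both endpoints; (iii) the bags containing any fixed vertex form a subtree. All hold, so the decomposition is valid with width 5 − 1 = 4.

Yes; width 4.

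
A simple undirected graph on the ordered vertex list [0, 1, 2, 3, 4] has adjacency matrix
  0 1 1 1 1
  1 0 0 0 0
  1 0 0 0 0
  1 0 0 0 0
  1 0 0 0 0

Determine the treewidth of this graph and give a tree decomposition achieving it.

Treewidth 1.
One optimal decomposition is:
Bags: B1 = {0, 3}  B2 = {0, 2}  B3 = {0, 4}  B4 = {0, 1}
Tree: B1–B2, B1–B3, B3–B4

Each bag holds 2 vertices, so the decomposition has width 1, which upper-bounds the treewidth. G has an edge, so its treewidth is at least 1. Combining the bounds, tw(G) = 1.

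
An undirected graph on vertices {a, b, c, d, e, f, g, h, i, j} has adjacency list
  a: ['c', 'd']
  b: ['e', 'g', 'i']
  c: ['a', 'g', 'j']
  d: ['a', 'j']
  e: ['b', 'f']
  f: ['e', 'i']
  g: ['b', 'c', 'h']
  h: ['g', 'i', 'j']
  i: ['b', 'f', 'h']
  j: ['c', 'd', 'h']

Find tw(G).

A width-2 tree decomposition is:
Bags: B1 = {e, f, i}  B2 = {b, e, i}  B3 = {b, h, i}  B4 = {b, g, h}  B5 = {g, h, j}  B6 = {c, g, j}  B7 = {c, d, j}  B8 = {a, c, d}
Tree: B1–B2, B2–B3, B3–B4, B4–B5, B5–B6, B6–B7, B7–B8
The largest bag has 3 vertices, giving width 2; this decomposition certifies tw(G) ≤ 2. For the lower bound, G contains the cycle f–e–b–i–f, so G is not a forest; only forests have treewidth ≤ 1, hence tw(G) ≥ 2. Therefore the treewidth is 2.

2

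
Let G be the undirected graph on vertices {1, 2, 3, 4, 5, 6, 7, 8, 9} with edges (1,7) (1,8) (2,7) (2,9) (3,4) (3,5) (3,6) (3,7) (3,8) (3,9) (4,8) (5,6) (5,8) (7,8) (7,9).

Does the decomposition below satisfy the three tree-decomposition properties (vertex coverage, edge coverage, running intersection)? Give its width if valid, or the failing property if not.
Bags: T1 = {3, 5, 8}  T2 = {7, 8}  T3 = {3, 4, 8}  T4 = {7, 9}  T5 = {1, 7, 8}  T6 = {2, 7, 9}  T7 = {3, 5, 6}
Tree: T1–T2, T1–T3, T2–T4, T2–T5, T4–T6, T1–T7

No — edge (3,7) lies in no bag.

A tree decomposition must satisfy three properties: every vertex lies in some bag; for every edge, both endpoints lie together in some bag; and for every vertex, the bags containing it form a connected subtree. Here edge (3,7) lies in no bag, so the decomposition is invalid.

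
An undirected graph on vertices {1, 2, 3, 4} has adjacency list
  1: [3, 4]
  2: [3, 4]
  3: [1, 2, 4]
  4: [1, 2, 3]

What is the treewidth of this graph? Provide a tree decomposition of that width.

Every bag has size at most 3, so the width is 3 − 1 = 2 and tw(G) ≤ 2. For the lower bound, the 3 vertices {1, 3, 4} are pairwise adjacent, and any tree decomposition puts a clique entirely inside one bag — forcing width ≥ 2. Therefore the treewidth is 2.

Treewidth 2.
One such decomposition:
Bags: B1 = {2, 3, 4}  B2 = {1, 3, 4}
Tree: B1–B2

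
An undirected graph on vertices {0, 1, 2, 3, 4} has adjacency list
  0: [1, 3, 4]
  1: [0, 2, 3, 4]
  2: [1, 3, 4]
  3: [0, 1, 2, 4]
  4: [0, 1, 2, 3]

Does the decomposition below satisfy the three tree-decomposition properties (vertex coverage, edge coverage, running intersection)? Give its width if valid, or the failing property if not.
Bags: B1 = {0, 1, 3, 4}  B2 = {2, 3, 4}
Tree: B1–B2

A tree decomposition must satisfy three properties: every vertex lies in some bag; for every edge, both endpoints lie together in some bag; and for every vertex, the bags containing it form a connected subtree. Here edge (1,2) lies in no bag, so the decomposition is invalid.

No — edge (1,2) lies in no bag.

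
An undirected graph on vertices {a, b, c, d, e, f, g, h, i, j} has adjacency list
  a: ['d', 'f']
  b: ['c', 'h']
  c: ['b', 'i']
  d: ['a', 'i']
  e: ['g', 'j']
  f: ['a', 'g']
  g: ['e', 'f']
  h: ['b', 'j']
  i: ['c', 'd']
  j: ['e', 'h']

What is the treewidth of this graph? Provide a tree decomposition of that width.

Treewidth 2.
One such decomposition:
Bags: B1 = {e, f, g}  B2 = {a, e, f}  B3 = {a, d, e}  B4 = {d, e, i}  B5 = {c, e, i}  B6 = {b, c, e}  B7 = {b, e, h}  B8 = {e, h, j}
Tree: B1–B2, B2–B3, B3–B4, B4–B5, B5–B6, B6–B7, B7–B8

Every bag has size at most 3, so the width is 3 − 1 = 2 and tw(G) ≤ 2. Since e–g–f–a–d–i–c–b–h–j–e is a cycle in G, G is not acyclic. Forests are exactly the graphs of treewidth ≤ 1, so tw(G) ≥ 2. The upper and lower bounds meet at 2, so that is the treewidth.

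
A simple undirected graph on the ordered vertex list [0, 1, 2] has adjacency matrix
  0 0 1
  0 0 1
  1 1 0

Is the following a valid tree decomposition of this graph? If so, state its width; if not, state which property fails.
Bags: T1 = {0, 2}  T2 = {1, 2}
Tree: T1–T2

Every vertex of G appears in some bag (union = {0, 1, 2}); every edge is covered by a bag; and for each vertex v the set of bags containing v is connected in the bag tree. The decomposition is therefore valid. The largest bag has 2 vertices, so the width is 1.

Yes; width 1.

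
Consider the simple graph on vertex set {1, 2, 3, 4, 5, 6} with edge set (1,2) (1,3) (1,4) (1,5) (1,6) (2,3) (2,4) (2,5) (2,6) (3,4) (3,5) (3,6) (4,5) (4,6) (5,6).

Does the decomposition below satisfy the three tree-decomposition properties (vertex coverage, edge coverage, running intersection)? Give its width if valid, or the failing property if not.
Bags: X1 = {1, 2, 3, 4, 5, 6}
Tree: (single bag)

Vertex coverage: the bags together contain {1, 2, 3, 4, 5, 6}, the full vertex set. Edge coverage: each edge of G has both endpoints in at least one bag. Running intersection: for every vertex, the bags containing it form a connected subtree. All three properties hold, so this is a valid tree decomposition of width max|bag| − 1 = 5, and hence tw(G) ≤ 5.

Yes; width 5.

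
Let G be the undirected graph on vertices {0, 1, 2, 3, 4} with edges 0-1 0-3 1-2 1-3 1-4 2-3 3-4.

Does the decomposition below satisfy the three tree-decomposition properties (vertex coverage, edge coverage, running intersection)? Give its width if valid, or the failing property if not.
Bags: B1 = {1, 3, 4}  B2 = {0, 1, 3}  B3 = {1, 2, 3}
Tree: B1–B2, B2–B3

Every vertex of G appears in some bag (union = {0, 1, 2, 3, 4}); every edge is covered by a bag; and for each vertex v the set of bags containing v is connected in the bag tree. The decomposition is therefore valid. The largest bag has 3 vertices, so the width is 2.

Yes; width 2.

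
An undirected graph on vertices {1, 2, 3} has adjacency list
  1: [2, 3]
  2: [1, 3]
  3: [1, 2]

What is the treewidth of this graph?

A width-2 tree decomposition is:
Bags: B1 = {1, 2, 3}
Tree: (single bag)
A single bag containing all 3 vertices is trivially a valid decomposition of width 2. Conversely, {1, 2, 3} is a clique of size 3, and the vertices of any clique must share a bag in every tree decomposition; so some bag has ≥ 3 vertices and tw(G) ≥ 2. The upper and lower bounds meet at 2, so that is the treewidth.

2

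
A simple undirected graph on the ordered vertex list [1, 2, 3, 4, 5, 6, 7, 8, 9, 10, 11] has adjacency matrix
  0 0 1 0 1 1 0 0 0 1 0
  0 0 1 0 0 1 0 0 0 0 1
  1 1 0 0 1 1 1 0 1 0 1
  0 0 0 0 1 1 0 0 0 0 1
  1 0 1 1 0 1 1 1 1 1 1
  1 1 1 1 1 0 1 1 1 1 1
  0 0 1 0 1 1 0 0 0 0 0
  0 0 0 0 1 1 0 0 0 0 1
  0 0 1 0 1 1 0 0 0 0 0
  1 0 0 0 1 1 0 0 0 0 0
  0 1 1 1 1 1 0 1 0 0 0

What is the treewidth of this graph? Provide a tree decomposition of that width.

Treewidth 3.
Bags: B1 = {3, 5, 6, 11}  B2 = {4, 5, 6, 11}  B3 = {3, 5, 6, 7}  B4 = {5, 6, 8, 11}  B5 = {2, 3, 6, 11}  B6 = {1, 3, 5, 6}  B7 = {3, 5, 6, 9}  B8 = {1, 5, 6, 10}
Tree: B1–B2, B1–B3, B2–B4, B1–B5, B3–B6, B6–B7, B6–B8

The largest bag has 4 vertices, giving width 3; this decomposition certifies tw(G) ≤ 3. For the lower bound, the 4 vertices {2, 3, 6, 11} are pairwise adjacent, and any tree decomposition puts a clique entirely inside one bag — forcing width ≥ 3. Combining the bounds, tw(G) = 3.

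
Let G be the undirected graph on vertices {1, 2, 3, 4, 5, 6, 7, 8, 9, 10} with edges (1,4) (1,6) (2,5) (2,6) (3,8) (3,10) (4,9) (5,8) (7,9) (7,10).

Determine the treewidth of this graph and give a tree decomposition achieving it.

The largest bag has 3 vertices, giving width 2; this decomposition certifies tw(G) ≤ 2. For the lower bound, G contains the cycle 5–2–6–1–4–9–7–10–3–8–5, so G is not a forest; only forests have treewidth ≤ 1, hence tw(G) ≥ 2. Therefore the treewidth is 2.

Treewidth 2.
Bags: B1 = {2, 5, 6}  B2 = {1, 5, 6}  B3 = {1, 4, 5}  B4 = {4, 5, 9}  B5 = {5, 7, 9}  B6 = {5, 7, 10}  B7 = {3, 5, 10}  B8 = {3, 5, 8}
Tree: B1–B2, B2–B3, B3–B4, B4–B5, B5–B6, B6–B7, B7–B8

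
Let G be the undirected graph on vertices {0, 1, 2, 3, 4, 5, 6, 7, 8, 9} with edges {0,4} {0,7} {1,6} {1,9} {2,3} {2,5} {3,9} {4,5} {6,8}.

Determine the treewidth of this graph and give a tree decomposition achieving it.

Treewidth 1.
Bags: B1 = {6, 8}  B2 = {1, 6}  B3 = {1, 9}  B4 = {3, 9}  B5 = {2, 3}  B6 = {2, 5}  B7 = {4, 5}  B8 = {0, 4}  B9 = {0, 7}
Tree: B1–B2, B2–B3, B3–B4, B4–B5, B5–B6, B6–B7, B7–B8, B8–B9

Each bag holds 2 vertices, so the decomposition has width 1, which upper-bounds the treewidth. Any graph with an edge has treewidth ≥ 1, and G has the edge 8–6. Hence tw(G) = 1 exactly.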